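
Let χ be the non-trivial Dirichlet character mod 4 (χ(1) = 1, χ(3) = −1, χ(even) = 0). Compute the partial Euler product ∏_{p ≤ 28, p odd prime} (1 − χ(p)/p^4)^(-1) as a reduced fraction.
∏ = 2907090265708363109850475/2939590979896221115088896

The odd primes p ≤ 28 are [3, 5, 7, 11, 13, 17, 19, 23]. For each, χ(p) = 1 if p ≡ 1 mod 4, χ(p) = −1 if p ≡ 3 mod 4. Taking (1 − χ(p)/p^4)^(-1) = p^4/(p^4 − χ(p)): (1 − (-1)/3^4)^(-1) · (1 − (1)/5^4)^(-1) · (1 − (-1)/7^4)^(-1) · (1 − (-1)/11^4)^(-1) · (1 − (1)/13^4)^(-1) · (1 − (1)/17^4)^(-1) · (1 − (-1)/19^4)^(-1) · (1 − (-1)/23^4)^(-1) = 2907090265708363109850475/2939590979896221115088896.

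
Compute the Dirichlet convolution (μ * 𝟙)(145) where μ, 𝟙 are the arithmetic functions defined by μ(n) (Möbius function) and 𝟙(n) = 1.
(μ * 𝟙)(145) = 0

Divisors of 145: [1, 5, 29, 145]. For each d | 145:
  d = 1: μ(1) · 𝟙(145/1) = 1 · 1 = 1
  d = 5: μ(5) · 𝟙(145/5) = -1 · 1 = -1
  d = 29: μ(29) · 𝟙(145/29) = -1 · 1 = -1
  d = 145: μ(145) · 𝟙(145/145) = 1 · 1 = 1
Summing: (μ * 𝟙)(145) = 1 + -1 + -1 + 1 = 0.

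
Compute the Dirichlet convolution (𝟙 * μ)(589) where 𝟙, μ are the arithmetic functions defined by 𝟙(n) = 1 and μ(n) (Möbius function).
(𝟙 * μ)(589) = 0

Divisors of 589: [1, 19, 31, 589]. For each d | 589:
  d = 1: 𝟙(1) · μ(589/1) = 1 · 1 = 1
  d = 19: 𝟙(19) · μ(589/19) = 1 · -1 = -1
  d = 31: 𝟙(31) · μ(589/31) = 1 · -1 = -1
  d = 589: 𝟙(589) · μ(589/589) = 1 · 1 = 1
Summing: (𝟙 * μ)(589) = 1 + -1 + -1 + 1 = 0.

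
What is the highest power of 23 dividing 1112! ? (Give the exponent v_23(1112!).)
v_23(1112!) = 50

Legendre's formula: v_p(n!) = Σ_{k ≥ 1} ⌊n / p^k⌋. For p = 23, n = 1112, the terms are:
  ⌊1112/23^1⌋ = ⌊1112/23⌋ = 48
  ⌊1112/23^2⌋ = ⌊1112/529⌋ = 2
(the next term ⌊1112/23^3⌋ = 0, terminating the sum). Summing: v_23(1112!) = 48 + 2 = 50.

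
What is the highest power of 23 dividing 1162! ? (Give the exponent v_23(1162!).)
v_23(1162!) = 52

Legendre's formula: v_p(n!) = Σ_{k ≥ 1} ⌊n / p^k⌋. For p = 23, n = 1162, the terms are:
  ⌊1162/23^1⌋ = ⌊1162/23⌋ = 50
  ⌊1162/23^2⌋ = ⌊1162/529⌋ = 2
(the next term ⌊1162/23^3⌋ = 0, terminating the sum). Summing: v_23(1162!) = 50 + 2 = 52.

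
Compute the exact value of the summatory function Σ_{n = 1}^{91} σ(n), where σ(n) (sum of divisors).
Σ_{n ≤ 91} σ(n) = 6845

Compute σ(n) for each 1 ≤ n ≤ 91: σ(1) = 1, σ(2) = 3, σ(3) = 4, σ(4) = 7, σ(5) = 6, σ(6) = 12, σ(7) = 8, σ(8) = 15, σ(9) = 13, σ(10) = 18, σ(11) = 12, σ(12) = 28, σ(13) = 14, σ(14) = 24, σ(15) = 24, σ(16) = 31, σ(17) = 18, σ(18) = 39, σ(19) = 20, σ(20) = 42, σ(21) = 32, σ(22) = 36, σ(23) = 24, σ(24) = 60, σ(25) = 31, σ(26) = 42, σ(27) = 40, σ(28) = 56, σ(29) = 30, σ(30) = 72, σ(31) = 32, σ(32) = 63, σ(33) = 48, σ(34) = 54, σ(35) = 48, σ(36) = 91, σ(37) = 38, σ(38) = 60, σ(39) = 56, σ(40) = 90, σ(41) = 42, σ(42) = 96, σ(43) = 44, σ(44) = 84, σ(45) = 78, σ(46) = 72, σ(47) = 48, σ(48) = 124, σ(49) = 57, σ(50) = 93, σ(51) = 72, σ(52) = 98, σ(53) = 54, σ(54) = 120, σ(55) = 72, σ(56) = 120, σ(57) = 80, σ(58) = 90, σ(59) = 60, σ(60) = 168, σ(61) = 62, σ(62) = 96, σ(63) = 104, σ(64) = 127, σ(65) = 84, σ(66) = 144, σ(67) = 68, σ(68) = 126, σ(69) = 96, σ(70) = 144, σ(71) = 72, σ(72) = 195, σ(73) = 74, σ(74) = 114, σ(75) = 124, σ(76) = 140, σ(77) = 96, σ(78) = 168, σ(79) = 80, σ(80) = 186, σ(81) = 121, σ(82) = 126, σ(83) = 84, σ(84) = 224, σ(85) = 108, σ(86) = 132, σ(87) = 120, σ(88) = 180, σ(89) = 90, σ(90) = 234, σ(91) = 112. Summing all 91 values: 6845. (Average order: Σ_{n ≤ x} σ(n) ~ (π²/12) x². For x = 91, (π²/12)·91² ≈ 6810.85.)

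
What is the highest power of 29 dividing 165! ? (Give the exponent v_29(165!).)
v_29(165!) = 5

Legendre's formula: v_p(n!) = Σ_{k ≥ 1} ⌊n / p^k⌋. For p = 29, n = 165, the terms are:
  ⌊165/29^1⌋ = ⌊165/29⌋ = 5
(the next term ⌊165/29^2⌋ = 0, terminating the sum). Summing: v_29(165!) = 5 = 5.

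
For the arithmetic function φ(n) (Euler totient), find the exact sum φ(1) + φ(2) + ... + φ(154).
Σ_{n ≤ 154} φ(n) = 7236

Compute φ(n) for each 1 ≤ n ≤ 154: φ(1) = 1, φ(2) = 1, φ(3) = 2, φ(4) = 2, φ(5) = 4, φ(6) = 2, φ(7) = 6, φ(8) = 4, φ(9) = 6, φ(10) = 4, φ(11) = 10, φ(12) = 4, φ(13) = 12, φ(14) = 6, φ(15) = 8, φ(16) = 8, φ(17) = 16, φ(18) = 6, φ(19) = 18, φ(20) = 8, φ(21) = 12, φ(22) = 10, φ(23) = 22, φ(24) = 8, φ(25) = 20, φ(26) = 12, φ(27) = 18, φ(28) = 12, φ(29) = 28, φ(30) = 8, φ(31) = 30, φ(32) = 16, φ(33) = 20, φ(34) = 16, φ(35) = 24, φ(36) = 12, φ(37) = 36, φ(38) = 18, φ(39) = 24, φ(40) = 16, φ(41) = 40, φ(42) = 12, φ(43) = 42, φ(44) = 20, φ(45) = 24, φ(46) = 22, φ(47) = 46, φ(48) = 16, φ(49) = 42, φ(50) = 20, φ(51) = 32, φ(52) = 24, φ(53) = 52, φ(54) = 18, φ(55) = 40, φ(56) = 24, φ(57) = 36, φ(58) = 28, φ(59) = 58, φ(60) = 16, φ(61) = 60, φ(62) = 30, φ(63) = 36, φ(64) = 32, φ(65) = 48, φ(66) = 20, φ(67) = 66, φ(68) = 32, φ(69) = 44, φ(70) = 24, φ(71) = 70, φ(72) = 24, φ(73) = 72, φ(74) = 36, φ(75) = 40, φ(76) = 36, φ(77) = 60, φ(78) = 24, φ(79) = 78, φ(80) = 32, φ(81) = 54, φ(82) = 40, φ(83) = 82, φ(84) = 24, φ(85) = 64, φ(86) = 42, φ(87) = 56, φ(88) = 40, φ(89) = 88, φ(90) = 24, φ(91) = 72, φ(92) = 44, φ(93) = 60, φ(94) = 46, φ(95) = 72, φ(96) = 32, φ(97) = 96, φ(98) = 42, φ(99) = 60, φ(100) = 40, φ(101) = 100, φ(102) = 32, φ(103) = 102, φ(104) = 48, φ(105) = 48, φ(106) = 52, φ(107) = 106, φ(108) = 36, φ(109) = 108, φ(110) = 40, φ(111) = 72, φ(112) = 48, φ(113) = 112, φ(114) = 36, φ(115) = 88, φ(116) = 56, φ(117) = 72, φ(118) = 58, φ(119) = 96, φ(120) = 32, φ(121) = 110, φ(122) = 60, φ(123) = 80, φ(124) = 60, φ(125) = 100, φ(126) = 36, φ(127) = 126, φ(128) = 64, φ(129) = 84, φ(130) = 48, φ(131) = 130, φ(132) = 40, φ(133) = 108, φ(134) = 66, φ(135) = 72, φ(136) = 64, φ(137) = 136, φ(138) = 44, φ(139) = 138, φ(140) = 48, φ(141) = 92, φ(142) = 70, φ(143) = 120, φ(144) = 48, φ(145) = 112, φ(146) = 72, φ(147) = 84, φ(148) = 72, φ(149) = 148, φ(150) = 40, φ(151) = 150, φ(152) = 72, φ(153) = 96, φ(154) = 60. Summing all 154 values: 7236. (Average order: Σ_{n ≤ x} φ(n) ~ (3/π²) x². For x = 154, (3/π²)·154² ≈ 7208.80.)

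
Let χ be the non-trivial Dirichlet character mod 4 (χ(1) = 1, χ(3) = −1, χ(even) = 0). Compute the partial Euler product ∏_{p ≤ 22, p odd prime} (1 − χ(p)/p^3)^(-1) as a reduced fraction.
∏ = 2463517706231725/2542314678779904

The odd primes p ≤ 22 are [3, 5, 7, 11, 13, 17, 19]. For each, χ(p) = 1 if p ≡ 1 mod 4, χ(p) = −1 if p ≡ 3 mod 4. Taking (1 − χ(p)/p^3)^(-1) = p^3/(p^3 − χ(p)): (1 − (-1)/3^3)^(-1) · (1 − (1)/5^3)^(-1) · (1 − (-1)/7^3)^(-1) · (1 − (-1)/11^3)^(-1) · (1 − (1)/13^3)^(-1) · (1 − (1)/17^3)^(-1) · (1 − (-1)/19^3)^(-1) = 2463517706231725/2542314678779904.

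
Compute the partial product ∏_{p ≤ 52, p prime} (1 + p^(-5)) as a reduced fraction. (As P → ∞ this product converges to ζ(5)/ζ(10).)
∏ = 77350420258916008694441522216355088445733760320747817275637792505856/74669957780522328018216335873020857442299719217280893302140029444835

The primes p ≤ 52 are [2, 3, 5, 7, 11, 13, 17, 19, 23, 29, 31, 37, 41, 43, 47]. For each, (1 + 1/p^5) = (p^5 + 1)/p^5. Multiplying these fractions over p ∈ [2, 3, 5, 7, 11, 13, 17, 19, 23, 29, 31, 37, 41, 43, 47] gives 77350420258916008694441522216355088445733760320747817275637792505856/74669957780522328018216335873020857442299719217280893302140029444835. (In the limit P → ∞ this tends to ζ(5)/ζ(10).)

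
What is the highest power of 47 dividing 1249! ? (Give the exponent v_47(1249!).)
v_47(1249!) = 26

Legendre's formula: v_p(n!) = Σ_{k ≥ 1} ⌊n / p^k⌋. For p = 47, n = 1249, the terms are:
  ⌊1249/47^1⌋ = ⌊1249/47⌋ = 26
(the next term ⌊1249/47^2⌋ = 0, terminating the sum). Summing: v_47(1249!) = 26 = 26.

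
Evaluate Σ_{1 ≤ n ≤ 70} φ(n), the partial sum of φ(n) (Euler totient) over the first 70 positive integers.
Σ_{n ≤ 70} φ(n) = 1494

Compute φ(n) for each 1 ≤ n ≤ 70: φ(1) = 1, φ(2) = 1, φ(3) = 2, φ(4) = 2, φ(5) = 4, φ(6) = 2, φ(7) = 6, φ(8) = 4, φ(9) = 6, φ(10) = 4, φ(11) = 10, φ(12) = 4, φ(13) = 12, φ(14) = 6, φ(15) = 8, φ(16) = 8, φ(17) = 16, φ(18) = 6, φ(19) = 18, φ(20) = 8, φ(21) = 12, φ(22) = 10, φ(23) = 22, φ(24) = 8, φ(25) = 20, φ(26) = 12, φ(27) = 18, φ(28) = 12, φ(29) = 28, φ(30) = 8, φ(31) = 30, φ(32) = 16, φ(33) = 20, φ(34) = 16, φ(35) = 24, φ(36) = 12, φ(37) = 36, φ(38) = 18, φ(39) = 24, φ(40) = 16, φ(41) = 40, φ(42) = 12, φ(43) = 42, φ(44) = 20, φ(45) = 24, φ(46) = 22, φ(47) = 46, φ(48) = 16, φ(49) = 42, φ(50) = 20, φ(51) = 32, φ(52) = 24, φ(53) = 52, φ(54) = 18, φ(55) = 40, φ(56) = 24, φ(57) = 36, φ(58) = 28, φ(59) = 58, φ(60) = 16, φ(61) = 60, φ(62) = 30, φ(63) = 36, φ(64) = 32, φ(65) = 48, φ(66) = 20, φ(67) = 66, φ(68) = 32, φ(69) = 44, φ(70) = 24. Summing all 70 values: 1494. (Average order: Σ_{n ≤ x} φ(n) ~ (3/π²) x². For x = 70, (3/π²)·70² ≈ 1489.42.)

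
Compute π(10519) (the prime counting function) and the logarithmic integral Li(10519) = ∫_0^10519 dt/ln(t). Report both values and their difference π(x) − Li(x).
π(10519) = 1286;  Li(10519) ≈ 1302.33;  π(x) − Li(x) ≈ -16.33.

Direct count of primes ≤ 10519 gives π(10519) = 1286. Numerical evaluation of the logarithmic integral gives Li(10519) ≈ 1302.33. The difference π(x) − Li(x) ≈ -16.33 is typically negative for small/moderate x (Li(x) overestimates), though Littlewood's theorem shows this sign changes infinitely often.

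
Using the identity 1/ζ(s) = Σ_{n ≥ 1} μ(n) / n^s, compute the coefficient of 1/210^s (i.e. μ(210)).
μ(210) = 1

Factor n = 210 = 2 · 3 · 5 · 7. μ(n) = 0 if any exponent ≥ 2 (not squarefree); otherwise μ(n) = (−1)^{ω(n)} where ω(n) is the number of distinct prime factors. Applying: μ(210) = 1.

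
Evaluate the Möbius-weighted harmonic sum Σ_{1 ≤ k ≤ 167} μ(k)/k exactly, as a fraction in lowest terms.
Σ μ(k)/k = 3320595668723936105212130194759121950701456962705503856339925674/481473710367991963528473107950567214598209565303106537707981745635

Values of μ(k) for 1 ≤ k ≤ 167: μ(1) = 1, μ(2) = -1, μ(3) = -1, μ(5) = -1, μ(6) = 1, μ(7) = -1, μ(10) = 1, μ(11) = -1, μ(13) = -1, μ(14) = 1, μ(15) = 1, μ(17) = -1, μ(19) = -1, μ(21) = 1, μ(22) = 1, μ(23) = -1, μ(26) = 1, μ(29) = -1, μ(30) = -1, μ(31) = -1, μ(33) = 1, μ(34) = 1, μ(35) = 1, μ(37) = -1, μ(38) = 1, μ(39) = 1, μ(41) = -1, μ(42) = -1, μ(43) = -1, μ(46) = 1, μ(47) = -1, μ(51) = 1, μ(53) = -1, μ(55) = 1, μ(57) = 1, μ(58) = 1, μ(59) = -1, μ(61) = -1, μ(62) = 1, μ(65) = 1, μ(66) = -1, μ(67) = -1, μ(69) = 1, μ(70) = -1, μ(71) = -1, μ(73) = -1, μ(74) = 1, μ(77) = 1, μ(78) = -1, μ(79) = -1, μ(82) = 1, μ(83) = -1, μ(85) = 1, μ(86) = 1, μ(87) = 1, μ(89) = -1, μ(91) = 1, μ(93) = 1, μ(94) = 1, μ(95) = 1, μ(97) = -1, μ(101) = -1, μ(102) = -1, μ(103) = -1, μ(105) = -1, μ(106) = 1, μ(107) = -1, μ(109) = -1, μ(110) = -1, μ(111) = 1, μ(113) = -1, μ(114) = -1, μ(115) = 1, μ(118) = 1, μ(119) = 1, μ(122) = 1, μ(123) = 1, μ(127) = -1, μ(129) = 1, μ(130) = -1, μ(131) = -1, μ(133) = 1, μ(134) = 1, μ(137) = -1, μ(138) = -1, μ(139) = -1, μ(141) = 1, μ(142) = 1, μ(143) = 1, μ(145) = 1, μ(146) = 1, μ(149) = -1, μ(151) = -1, μ(154) = -1, μ(155) = 1, μ(157) = -1, μ(158) = 1, μ(159) = 1, μ(161) = 1, μ(163) = -1, μ(165) = -1, μ(166) = 1, μ(167) = -1, with μ = 0 on non-squarefree integers. Summing μ(k)/k for k where μ(k) ≠ 0 gives 3320595668723936105212130194759121950701456962705503856339925674/481473710367991963528473107950567214598209565303106537707981745635 ≈ 0.0069. (PNT ⟺ this sum → 0 as n → ∞.)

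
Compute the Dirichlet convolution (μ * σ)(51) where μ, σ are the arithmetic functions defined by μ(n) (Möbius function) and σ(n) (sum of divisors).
(μ * σ)(51) = 51

Divisors of 51: [1, 3, 17, 51]. For each d | 51:
  d = 1: μ(1) · σ(51/1) = 1 · 72 = 72
  d = 3: μ(3) · σ(51/3) = -1 · 18 = -18
  d = 17: μ(17) · σ(51/17) = -1 · 4 = -4
  d = 51: μ(51) · σ(51/51) = 1 · 1 = 1
Summing: (μ * σ)(51) = 72 + -18 + -4 + 1 = 51.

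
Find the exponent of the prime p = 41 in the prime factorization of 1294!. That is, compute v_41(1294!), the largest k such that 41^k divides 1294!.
v_41(1294!) = 31

Legendre's formula: v_p(n!) = Σ_{k ≥ 1} ⌊n / p^k⌋. For p = 41, n = 1294, the terms are:
  ⌊1294/41^1⌋ = ⌊1294/41⌋ = 31
(the next term ⌊1294/41^2⌋ = 0, terminating the sum). Summing: v_41(1294!) = 31 = 31.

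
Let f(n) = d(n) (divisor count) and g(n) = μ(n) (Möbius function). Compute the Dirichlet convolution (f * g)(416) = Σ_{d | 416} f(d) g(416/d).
(d * μ)(416) = 1

Divisors of 416: [1, 2, 4, 8, 13, 16, 26, 32, 52, 104, 208, 416]. For each d | 416:
  d = 1: d(1) · μ(416/1) = 1 · 0 = 0
  d = 2: d(2) · μ(416/2) = 2 · 0 = 0
  d = 4: d(4) · μ(416/4) = 3 · 0 = 0
  d = 8: d(8) · μ(416/8) = 4 · 0 = 0
  d = 13: d(13) · μ(416/13) = 2 · 0 = 0
  d = 16: d(16) · μ(416/16) = 5 · 1 = 5
  d = 26: d(26) · μ(416/26) = 4 · 0 = 0
  d = 32: d(32) · μ(416/32) = 6 · -1 = -6
  d = 52: d(52) · μ(416/52) = 6 · 0 = 0
  d = 104: d(104) · μ(416/104) = 8 · 0 = 0
  d = 208: d(208) · μ(416/208) = 10 · -1 = -10
  d = 416: d(416) · μ(416/416) = 12 · 1 = 12
Summing: (d * μ)(416) = 0 + 0 + 0 + 0 + 0 + 5 + 0 + -6 + 0 + 0 + -10 + 12 = 1.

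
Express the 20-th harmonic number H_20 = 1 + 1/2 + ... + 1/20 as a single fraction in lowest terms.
H_20 = 55835135/15519504

Direct summation: H_20 = 1 + 1/2 + ... + 1/20. The least common denominator is lcm(1, ..., 20) = 232792560; over this denominator the numerator is 232792560 + 116396280 + 77597520 + 58198140 + 46558512 + 38798760 + 33256080 + 29099070 + 25865840 + 23279256 + 21162960 + 19399380 + 17907120 + 16628040 + 15519504 + 14549535 + 13693680 + 12932920 + 12252240 + 11639628 = 837527025, so H_20 = 837527025/232792560; reducing by gcd(837527025, 232792560) = 15 gives 55835135/15519504 ≈ 3.59774. (The PNT-adjacent estimate ln(20) + γ ≈ 3.57295 matches within O(1/n).)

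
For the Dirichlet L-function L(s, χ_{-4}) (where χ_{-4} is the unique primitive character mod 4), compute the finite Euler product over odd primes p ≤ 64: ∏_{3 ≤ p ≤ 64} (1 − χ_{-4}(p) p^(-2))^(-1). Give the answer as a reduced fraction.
∏ = 41649646786025278187758845901/45453901250007819878400000000

The odd primes p ≤ 64 are [3, 5, 7, 11, 13, 17, 19, 23, 29, 31, 37, 41, 43, 47, 53, 59, 61]. For each, χ(p) = 1 if p ≡ 1 mod 4, χ(p) = −1 if p ≡ 3 mod 4. Taking (1 − χ(p)/p^2)^(-1) = p^2/(p^2 − χ(p)): (1 − (-1)/3^2)^(-1) · (1 − (1)/5^2)^(-1) · (1 − (-1)/7^2)^(-1) · (1 − (-1)/11^2)^(-1) · (1 − (1)/13^2)^(-1) · (1 − (1)/17^2)^(-1) · (1 − (-1)/19^2)^(-1) · (1 − (-1)/23^2)^(-1) · (1 − (1)/29^2)^(-1) · (1 − (-1)/31^2)^(-1) · (1 − (1)/37^2)^(-1) · (1 − (1)/41^2)^(-1) · (1 − (-1)/43^2)^(-1) · (1 − (-1)/47^2)^(-1) · (1 − (1)/53^2)^(-1) · (1 − (-1)/59^2)^(-1) · (1 − (1)/61^2)^(-1) = 41649646786025278187758845901/45453901250007819878400000000.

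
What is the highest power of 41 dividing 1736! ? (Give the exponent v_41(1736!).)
v_41(1736!) = 43

Legendre's formula: v_p(n!) = Σ_{k ≥ 1} ⌊n / p^k⌋. For p = 41, n = 1736, the terms are:
  ⌊1736/41^1⌋ = ⌊1736/41⌋ = 42
  ⌊1736/41^2⌋ = ⌊1736/1681⌋ = 1
(the next term ⌊1736/41^3⌋ = 0, terminating the sum). Summing: v_41(1736!) = 42 + 1 = 43.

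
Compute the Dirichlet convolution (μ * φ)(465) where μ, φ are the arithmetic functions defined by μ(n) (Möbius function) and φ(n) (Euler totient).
(μ * φ)(465) = 87

Divisors of 465: [1, 3, 5, 15, 31, 93, 155, 465]. For each d | 465:
  d = 1: μ(1) · φ(465/1) = 1 · 240 = 240
  d = 3: μ(3) · φ(465/3) = -1 · 120 = -120
  d = 5: μ(5) · φ(465/5) = -1 · 60 = -60
  d = 15: μ(15) · φ(465/15) = 1 · 30 = 30
  d = 31: μ(31) · φ(465/31) = -1 · 8 = -8
  d = 93: μ(93) · φ(465/93) = 1 · 4 = 4
  d = 155: μ(155) · φ(465/155) = 1 · 2 = 2
  d = 465: μ(465) · φ(465/465) = -1 · 1 = -1
Summing: (μ * φ)(465) = 240 + -120 + -60 + 30 + -8 + 4 + 2 + -1 = 87.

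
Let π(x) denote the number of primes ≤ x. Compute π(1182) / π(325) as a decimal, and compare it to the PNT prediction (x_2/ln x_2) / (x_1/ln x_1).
π(1182)/π(325) = 194/66 ≈ 2.9394;  PNT prediction ≈ 2.9732.

π(325) = 66 and π(1182) = 194, so π(1182)/π(325) ≈ 2.9394. The PNT-predicted ratio is (1182/ln(1182)) / (325/ln(325)) ≈ 2.9732. The two agree to within a few percent, as expected.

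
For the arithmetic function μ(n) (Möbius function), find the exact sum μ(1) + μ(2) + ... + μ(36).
Σ_{n ≤ 36} μ(n) = -1

Compute μ(n) for each 1 ≤ n ≤ 36: μ(1) = 1, μ(2) = -1, μ(3) = -1, μ(4) = 0, μ(5) = -1, μ(6) = 1, μ(7) = -1, μ(8) = 0, μ(9) = 0, μ(10) = 1, μ(11) = -1, μ(12) = 0, μ(13) = -1, μ(14) = 1, μ(15) = 1, μ(16) = 0, μ(17) = -1, μ(18) = 0, μ(19) = -1, μ(20) = 0, μ(21) = 1, μ(22) = 1, μ(23) = -1, μ(24) = 0, μ(25) = 0, μ(26) = 1, μ(27) = 0, μ(28) = 0, μ(29) = -1, μ(30) = -1, μ(31) = -1, μ(32) = 0, μ(33) = 1, μ(34) = 1, μ(35) = 1, μ(36) = 0. Summing all 36 values: -1. (Mertens function M(x) = Σ_{n ≤ x} μ(n); on average M(x) should be small (PNT ⟺ M(x) = o(x)).)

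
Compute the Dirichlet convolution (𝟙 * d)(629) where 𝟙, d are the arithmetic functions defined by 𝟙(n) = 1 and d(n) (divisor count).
(𝟙 * d)(629) = 9

Divisors of 629: [1, 17, 37, 629]. For each d | 629:
  d = 1: 𝟙(1) · d(629/1) = 1 · 4 = 4
  d = 17: 𝟙(17) · d(629/17) = 1 · 2 = 2
  d = 37: 𝟙(37) · d(629/37) = 1 · 2 = 2
  d = 629: 𝟙(629) · d(629/629) = 1 · 1 = 1
Summing: (𝟙 * d)(629) = 4 + 2 + 2 + 1 = 9.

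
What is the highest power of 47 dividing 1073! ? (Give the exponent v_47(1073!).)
v_47(1073!) = 22

Legendre's formula: v_p(n!) = Σ_{k ≥ 1} ⌊n / p^k⌋. For p = 47, n = 1073, the terms are:
  ⌊1073/47^1⌋ = ⌊1073/47⌋ = 22
(the next term ⌊1073/47^2⌋ = 0, terminating the sum). Summing: v_47(1073!) = 22 = 22.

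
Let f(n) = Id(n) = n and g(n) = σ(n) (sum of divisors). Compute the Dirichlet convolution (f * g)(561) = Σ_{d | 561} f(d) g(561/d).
(Id * σ)(561) = 5635

Divisors of 561: [1, 3, 11, 17, 33, 51, 187, 561]. For each d | 561:
  d = 1: Id(1) · σ(561/1) = 1 · 864 = 864
  d = 3: Id(3) · σ(561/3) = 3 · 216 = 648
  d = 11: Id(11) · σ(561/11) = 11 · 72 = 792
  d = 17: Id(17) · σ(561/17) = 17 · 48 = 816
  d = 33: Id(33) · σ(561/33) = 33 · 18 = 594
  d = 51: Id(51) · σ(561/51) = 51 · 12 = 612
  d = 187: Id(187) · σ(561/187) = 187 · 4 = 748
  d = 561: Id(561) · σ(561/561) = 561 · 1 = 561
Summing: (Id * σ)(561) = 864 + 648 + 792 + 816 + 594 + 612 + 748 + 561 = 5635.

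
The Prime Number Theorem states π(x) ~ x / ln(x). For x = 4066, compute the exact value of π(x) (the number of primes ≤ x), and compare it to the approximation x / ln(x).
π(4066) = 560;  x/ln(x) ≈ 489.27;  relative error ≈ 12.63%.

Directly count primes up to 4066: π(4066) = 560. The PNT approximation gives 4066/ln(4066) ≈ 4066/8.31041 ≈ 489.27. Relative error (π(x) − x/ln(x)) / π(x) ≈ 12.63%; the approximation is known to undercount slightly (Li(x) is a better estimate).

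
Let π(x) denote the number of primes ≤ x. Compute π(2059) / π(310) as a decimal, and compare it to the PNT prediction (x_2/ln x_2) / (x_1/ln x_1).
π(2059)/π(310) = 310/63 ≈ 4.9206;  PNT prediction ≈ 4.9937.

π(310) = 63 and π(2059) = 310, so π(2059)/π(310) ≈ 4.9206. The PNT-predicted ratio is (2059/ln(2059)) / (310/ln(310)) ≈ 4.9937. The two agree to within a few percent, as expected.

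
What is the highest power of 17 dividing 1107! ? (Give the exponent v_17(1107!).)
v_17(1107!) = 68

Legendre's formula: v_p(n!) = Σ_{k ≥ 1} ⌊n / p^k⌋. For p = 17, n = 1107, the terms are:
  ⌊1107/17^1⌋ = ⌊1107/17⌋ = 65
  ⌊1107/17^2⌋ = ⌊1107/289⌋ = 3
(the next term ⌊1107/17^3⌋ = 0, terminating the sum). Summing: v_17(1107!) = 65 + 3 = 68.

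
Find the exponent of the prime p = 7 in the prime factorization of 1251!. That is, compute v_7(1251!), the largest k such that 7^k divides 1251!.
v_7(1251!) = 206

Legendre's formula: v_p(n!) = Σ_{k ≥ 1} ⌊n / p^k⌋. For p = 7, n = 1251, the terms are:
  ⌊1251/7^1⌋ = ⌊1251/7⌋ = 178
  ⌊1251/7^2⌋ = ⌊1251/49⌋ = 25
  ⌊1251/7^3⌋ = ⌊1251/343⌋ = 3
(the next term ⌊1251/7^4⌋ = 0, terminating the sum). Summing: v_7(1251!) = 178 + 25 + 3 = 206.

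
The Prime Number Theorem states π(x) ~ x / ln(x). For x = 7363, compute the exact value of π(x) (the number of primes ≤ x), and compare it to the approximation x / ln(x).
π(7363) = 937;  x/ln(x) ≈ 826.91;  relative error ≈ 11.75%.

Directly count primes up to 7363: π(7363) = 937. The PNT approximation gives 7363/ln(7363) ≈ 7363/8.90422 ≈ 826.91. Relative error (π(x) − x/ln(x)) / π(x) ≈ 11.75%; the approximation is known to undercount slightly (Li(x) is a better estimate).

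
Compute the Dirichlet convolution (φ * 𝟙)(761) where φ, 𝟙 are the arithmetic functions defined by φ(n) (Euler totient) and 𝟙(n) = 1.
(φ * 𝟙)(761) = 761

Divisors of 761: [1, 761]. For each d | 761:
  d = 1: φ(1) · 𝟙(761/1) = 1 · 1 = 1
  d = 761: φ(761) · 𝟙(761/761) = 760 · 1 = 760
Summing: (φ * 𝟙)(761) = 1 + 760 = 761.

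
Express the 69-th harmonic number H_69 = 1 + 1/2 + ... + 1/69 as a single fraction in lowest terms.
H_69 = 42409610330030873613929048033/8801320137209899102584580800

Direct summation: H_69 = 1 + 1/2 + ... + 1/69. The least common denominator is lcm(1, ..., 69) = 79211881234889091923261227200; over this denominator the numerator is 79211881234889091923261227200 + 39605940617444545961630613600 + 26403960411629697307753742400 + 19802970308722272980815306800 + 15842376246977818384652245440 + 13201980205814848653876871200 + 11315983033555584560465889600 + 9901485154361136490407653400 + 8801320137209899102584580800 + 7921188123488909192326122720 + 7201080112262644720296475200 + 6600990102907424326938435600 + 6093221633453007071020094400 + 5657991516777792280232944800 + 5280792082325939461550748480 + 4950742577180568245203826700 + 4659522425581711289603601600 + 4400660068604949551292290400 + 4169046380783636417013748800 + 3960594061744454596163061360 + 3771994344518528186821963200 + 3600540056131322360148237600 + 3443994836299525735793966400 + 3300495051453712163469217800 + 3168475249395563676930449088 + 3046610816726503535510047200 + 2933773379069966367528193600 + 2828995758388896140116472400 + 2731444180513416962871076800 + 2640396041162969730775374240 + 2555221975319002965266491200 + 2475371288590284122601913350 + 2400360037420881573432158400 + 2329761212790855644801800800 + 2263196606711116912093177920 + 2200330034302474775646145200 + 2140861654997002484412465600 + 2084523190391818208506874400 + 2031073877817669023673364800 + 1980297030872227298081530680 + 1931997103289977851786859200 + 1885997172259264093410981600 + 1842136772904397486587470400 + 1800270028065661180074118800 + 1760264027441979820516916160 + 1721997418149762867896983200 + 1685359175210406211133217600 + 1650247525726856081734608900 + 1616569004793654937209412800 + 1584237624697781838465224544 + 1553174141860570429867867200 + 1523305408363251767755023600 + 1494563796884699847608702400 + 1466886689534983183764096800 + 1440216022452528944059295040 + 1414497879194448070058236200 + 1389682126927878805671249600 + 1365722090256708481435538400 + 1342574258218459185140020800 + 1320198020581484865387687120 + 1298555430080149047922315200 + 1277610987659501482633245600 + 1257331448172842728940654400 + 1237685644295142061300956675 + 1218644326690601414204018880 + 1200180018710440786716079200 + 1182266884102822267511361600 + 1164880606395427822400900400 + 1147998278766508578597988800 = 381686492970277862525361432297, so H_69 = 381686492970277862525361432297/79211881234889091923261227200; reducing by gcd(381686492970277862525361432297, 79211881234889091923261227200) = 9 gives 42409610330030873613929048033/8801320137209899102584580800 ≈ 4.81855. (The PNT-adjacent estimate ln(69) + γ ≈ 4.81132 matches within O(1/n).)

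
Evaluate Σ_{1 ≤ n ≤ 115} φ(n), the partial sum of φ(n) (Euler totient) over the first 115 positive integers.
Σ_{n ≤ 115} φ(n) = 4072

Compute φ(n) for each 1 ≤ n ≤ 115: φ(1) = 1, φ(2) = 1, φ(3) = 2, φ(4) = 2, φ(5) = 4, φ(6) = 2, φ(7) = 6, φ(8) = 4, φ(9) = 6, φ(10) = 4, φ(11) = 10, φ(12) = 4, φ(13) = 12, φ(14) = 6, φ(15) = 8, φ(16) = 8, φ(17) = 16, φ(18) = 6, φ(19) = 18, φ(20) = 8, φ(21) = 12, φ(22) = 10, φ(23) = 22, φ(24) = 8, φ(25) = 20, φ(26) = 12, φ(27) = 18, φ(28) = 12, φ(29) = 28, φ(30) = 8, φ(31) = 30, φ(32) = 16, φ(33) = 20, φ(34) = 16, φ(35) = 24, φ(36) = 12, φ(37) = 36, φ(38) = 18, φ(39) = 24, φ(40) = 16, φ(41) = 40, φ(42) = 12, φ(43) = 42, φ(44) = 20, φ(45) = 24, φ(46) = 22, φ(47) = 46, φ(48) = 16, φ(49) = 42, φ(50) = 20, φ(51) = 32, φ(52) = 24, φ(53) = 52, φ(54) = 18, φ(55) = 40, φ(56) = 24, φ(57) = 36, φ(58) = 28, φ(59) = 58, φ(60) = 16, φ(61) = 60, φ(62) = 30, φ(63) = 36, φ(64) = 32, φ(65) = 48, φ(66) = 20, φ(67) = 66, φ(68) = 32, φ(69) = 44, φ(70) = 24, φ(71) = 70, φ(72) = 24, φ(73) = 72, φ(74) = 36, φ(75) = 40, φ(76) = 36, φ(77) = 60, φ(78) = 24, φ(79) = 78, φ(80) = 32, φ(81) = 54, φ(82) = 40, φ(83) = 82, φ(84) = 24, φ(85) = 64, φ(86) = 42, φ(87) = 56, φ(88) = 40, φ(89) = 88, φ(90) = 24, φ(91) = 72, φ(92) = 44, φ(93) = 60, φ(94) = 46, φ(95) = 72, φ(96) = 32, φ(97) = 96, φ(98) = 42, φ(99) = 60, φ(100) = 40, φ(101) = 100, φ(102) = 32, φ(103) = 102, φ(104) = 48, φ(105) = 48, φ(106) = 52, φ(107) = 106, φ(108) = 36, φ(109) = 108, φ(110) = 40, φ(111) = 72, φ(112) = 48, φ(113) = 112, φ(114) = 36, φ(115) = 88. Summing all 115 values: 4072. (Average order: Σ_{n ≤ x} φ(n) ~ (3/π²) x². For x = 115, (3/π²)·115² ≈ 4019.92.)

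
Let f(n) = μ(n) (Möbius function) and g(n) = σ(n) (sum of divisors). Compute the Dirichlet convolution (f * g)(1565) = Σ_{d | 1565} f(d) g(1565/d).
(μ * σ)(1565) = 1565

Divisors of 1565: [1, 5, 313, 1565]. For each d | 1565:
  d = 1: μ(1) · σ(1565/1) = 1 · 1884 = 1884
  d = 5: μ(5) · σ(1565/5) = -1 · 314 = -314
  d = 313: μ(313) · σ(1565/313) = -1 · 6 = -6
  d = 1565: μ(1565) · σ(1565/1565) = 1 · 1 = 1
Summing: (μ * σ)(1565) = 1884 + -314 + -6 + 1 = 1565.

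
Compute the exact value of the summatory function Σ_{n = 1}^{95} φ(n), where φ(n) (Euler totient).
Σ_{n ≤ 95} φ(n) = 2774

Compute φ(n) for each 1 ≤ n ≤ 95: φ(1) = 1, φ(2) = 1, φ(3) = 2, φ(4) = 2, φ(5) = 4, φ(6) = 2, φ(7) = 6, φ(8) = 4, φ(9) = 6, φ(10) = 4, φ(11) = 10, φ(12) = 4, φ(13) = 12, φ(14) = 6, φ(15) = 8, φ(16) = 8, φ(17) = 16, φ(18) = 6, φ(19) = 18, φ(20) = 8, φ(21) = 12, φ(22) = 10, φ(23) = 22, φ(24) = 8, φ(25) = 20, φ(26) = 12, φ(27) = 18, φ(28) = 12, φ(29) = 28, φ(30) = 8, φ(31) = 30, φ(32) = 16, φ(33) = 20, φ(34) = 16, φ(35) = 24, φ(36) = 12, φ(37) = 36, φ(38) = 18, φ(39) = 24, φ(40) = 16, φ(41) = 40, φ(42) = 12, φ(43) = 42, φ(44) = 20, φ(45) = 24, φ(46) = 22, φ(47) = 46, φ(48) = 16, φ(49) = 42, φ(50) = 20, φ(51) = 32, φ(52) = 24, φ(53) = 52, φ(54) = 18, φ(55) = 40, φ(56) = 24, φ(57) = 36, φ(58) = 28, φ(59) = 58, φ(60) = 16, φ(61) = 60, φ(62) = 30, φ(63) = 36, φ(64) = 32, φ(65) = 48, φ(66) = 20, φ(67) = 66, φ(68) = 32, φ(69) = 44, φ(70) = 24, φ(71) = 70, φ(72) = 24, φ(73) = 72, φ(74) = 36, φ(75) = 40, φ(76) = 36, φ(77) = 60, φ(78) = 24, φ(79) = 78, φ(80) = 32, φ(81) = 54, φ(82) = 40, φ(83) = 82, φ(84) = 24, φ(85) = 64, φ(86) = 42, φ(87) = 56, φ(88) = 40, φ(89) = 88, φ(90) = 24, φ(91) = 72, φ(92) = 44, φ(93) = 60, φ(94) = 46, φ(95) = 72. Summing all 95 values: 2774. (Average order: Σ_{n ≤ x} φ(n) ~ (3/π²) x². For x = 95, (3/π²)·95² ≈ 2743.27.)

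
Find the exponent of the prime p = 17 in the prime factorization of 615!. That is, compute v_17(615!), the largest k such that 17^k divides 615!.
v_17(615!) = 38

Legendre's formula: v_p(n!) = Σ_{k ≥ 1} ⌊n / p^k⌋. For p = 17, n = 615, the terms are:
  ⌊615/17^1⌋ = ⌊615/17⌋ = 36
  ⌊615/17^2⌋ = ⌊615/289⌋ = 2
(the next term ⌊615/17^3⌋ = 0, terminating the sum). Summing: v_17(615!) = 36 + 2 = 38.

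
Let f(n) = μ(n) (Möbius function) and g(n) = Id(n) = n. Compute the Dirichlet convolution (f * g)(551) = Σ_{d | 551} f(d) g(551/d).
(μ * Id)(551) = 504

Divisors of 551: [1, 19, 29, 551]. For each d | 551:
  d = 1: μ(1) · Id(551/1) = 1 · 551 = 551
  d = 19: μ(19) · Id(551/19) = -1 · 29 = -29
  d = 29: μ(29) · Id(551/29) = -1 · 19 = -19
  d = 551: μ(551) · Id(551/551) = 1 · 1 = 1
Summing: (μ * Id)(551) = 551 + -29 + -19 + 1 = 504.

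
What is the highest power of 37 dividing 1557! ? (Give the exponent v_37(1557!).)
v_37(1557!) = 43

Legendre's formula: v_p(n!) = Σ_{k ≥ 1} ⌊n / p^k⌋. For p = 37, n = 1557, the terms are:
  ⌊1557/37^1⌋ = ⌊1557/37⌋ = 42
  ⌊1557/37^2⌋ = ⌊1557/1369⌋ = 1
(the next term ⌊1557/37^3⌋ = 0, terminating the sum). Summing: v_37(1557!) = 42 + 1 = 43.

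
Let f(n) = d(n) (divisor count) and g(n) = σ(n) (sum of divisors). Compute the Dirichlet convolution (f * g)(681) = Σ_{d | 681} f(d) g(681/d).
(d * σ)(681) = 1380

Divisors of 681: [1, 3, 227, 681]. For each d | 681:
  d = 1: d(1) · σ(681/1) = 1 · 912 = 912
  d = 3: d(3) · σ(681/3) = 2 · 228 = 456
  d = 227: d(227) · σ(681/227) = 2 · 4 = 8
  d = 681: d(681) · σ(681/681) = 4 · 1 = 4
Summing: (d * σ)(681) = 912 + 456 + 8 + 4 = 1380.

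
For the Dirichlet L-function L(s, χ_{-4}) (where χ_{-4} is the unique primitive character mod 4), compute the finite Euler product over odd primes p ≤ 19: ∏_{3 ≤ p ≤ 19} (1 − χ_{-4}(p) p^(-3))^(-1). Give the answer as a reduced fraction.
∏ = 2463517706231725/2542314678779904

The odd primes p ≤ 19 are [3, 5, 7, 11, 13, 17, 19]. For each, χ(p) = 1 if p ≡ 1 mod 4, χ(p) = −1 if p ≡ 3 mod 4. Taking (1 − χ(p)/p^3)^(-1) = p^3/(p^3 − χ(p)): (1 − (-1)/3^3)^(-1) · (1 − (1)/5^3)^(-1) · (1 − (-1)/7^3)^(-1) · (1 − (-1)/11^3)^(-1) · (1 − (1)/13^3)^(-1) · (1 − (1)/17^3)^(-1) · (1 − (-1)/19^3)^(-1) = 2463517706231725/2542314678779904.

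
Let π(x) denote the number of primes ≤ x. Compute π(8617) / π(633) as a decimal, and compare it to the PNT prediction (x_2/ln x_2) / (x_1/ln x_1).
π(8617)/π(633) = 1072/115 ≈ 9.3217;  PNT prediction ≈ 9.6905.

π(633) = 115 and π(8617) = 1072, so π(8617)/π(633) ≈ 9.3217. The PNT-predicted ratio is (8617/ln(8617)) / (633/ln(633)) ≈ 9.6905. The two agree to within a few percent, as expected.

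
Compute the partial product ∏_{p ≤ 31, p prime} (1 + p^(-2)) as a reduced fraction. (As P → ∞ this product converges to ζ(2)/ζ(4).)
∏ = 7292191856800000/4827887490090357

The primes p ≤ 31 are [2, 3, 5, 7, 11, 13, 17, 19, 23, 29, 31]. For each, (1 + 1/p^2) = (p^2 + 1)/p^2. Multiplying these fractions over p ∈ [2, 3, 5, 7, 11, 13, 17, 19, 23, 29, 31] gives 7292191856800000/4827887490090357. (In the limit P → ∞ this tends to ζ(2)/ζ(4).)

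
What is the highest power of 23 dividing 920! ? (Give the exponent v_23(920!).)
v_23(920!) = 41

Legendre's formula: v_p(n!) = Σ_{k ≥ 1} ⌊n / p^k⌋. For p = 23, n = 920, the terms are:
  ⌊920/23^1⌋ = ⌊920/23⌋ = 40
  ⌊920/23^2⌋ = ⌊920/529⌋ = 1
(the next term ⌊920/23^3⌋ = 0, terminating the sum). Summing: v_23(920!) = 40 + 1 = 41.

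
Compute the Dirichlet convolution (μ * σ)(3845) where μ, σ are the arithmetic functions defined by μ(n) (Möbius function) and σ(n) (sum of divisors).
(μ * σ)(3845) = 3845

Divisors of 3845: [1, 5, 769, 3845]. For each d | 3845:
  d = 1: μ(1) · σ(3845/1) = 1 · 4620 = 4620
  d = 5: μ(5) · σ(3845/5) = -1 · 770 = -770
  d = 769: μ(769) · σ(3845/769) = -1 · 6 = -6
  d = 3845: μ(3845) · σ(3845/3845) = 1 · 1 = 1
Summing: (μ * σ)(3845) = 4620 + -770 + -6 + 1 = 3845.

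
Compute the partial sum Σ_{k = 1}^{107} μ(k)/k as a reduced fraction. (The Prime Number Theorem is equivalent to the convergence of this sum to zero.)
Σ μ(k)/k = -471587355397623908340013564541943736683/61104193276071414630466614650954086866535

Values of μ(k) for 1 ≤ k ≤ 107: μ(1) = 1, μ(2) = -1, μ(3) = -1, μ(5) = -1, μ(6) = 1, μ(7) = -1, μ(10) = 1, μ(11) = -1, μ(13) = -1, μ(14) = 1, μ(15) = 1, μ(17) = -1, μ(19) = -1, μ(21) = 1, μ(22) = 1, μ(23) = -1, μ(26) = 1, μ(29) = -1, μ(30) = -1, μ(31) = -1, μ(33) = 1, μ(34) = 1, μ(35) = 1, μ(37) = -1, μ(38) = 1, μ(39) = 1, μ(41) = -1, μ(42) = -1, μ(43) = -1, μ(46) = 1, μ(47) = -1, μ(51) = 1, μ(53) = -1, μ(55) = 1, μ(57) = 1, μ(58) = 1, μ(59) = -1, μ(61) = -1, μ(62) = 1, μ(65) = 1, μ(66) = -1, μ(67) = -1, μ(69) = 1, μ(70) = -1, μ(71) = -1, μ(73) = -1, μ(74) = 1, μ(77) = 1, μ(78) = -1, μ(79) = -1, μ(82) = 1, μ(83) = -1, μ(85) = 1, μ(86) = 1, μ(87) = 1, μ(89) = -1, μ(91) = 1, μ(93) = 1, μ(94) = 1, μ(95) = 1, μ(97) = -1, μ(101) = -1, μ(102) = -1, μ(103) = -1, μ(105) = -1, μ(106) = 1, μ(107) = -1, with μ = 0 on non-squarefree integers. Summing μ(k)/k for k where μ(k) ≠ 0 gives -471587355397623908340013564541943736683/61104193276071414630466614650954086866535 ≈ -0.0077. (PNT ⟺ this sum → 0 as n → ∞.)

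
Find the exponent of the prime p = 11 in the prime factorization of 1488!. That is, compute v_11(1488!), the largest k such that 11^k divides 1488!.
v_11(1488!) = 148

Legendre's formula: v_p(n!) = Σ_{k ≥ 1} ⌊n / p^k⌋. For p = 11, n = 1488, the terms are:
  ⌊1488/11^1⌋ = ⌊1488/11⌋ = 135
  ⌊1488/11^2⌋ = ⌊1488/121⌋ = 12
  ⌊1488/11^3⌋ = ⌊1488/1331⌋ = 1
(the next term ⌊1488/11^4⌋ = 0, terminating the sum). Summing: v_11(1488!) = 135 + 12 + 1 = 148.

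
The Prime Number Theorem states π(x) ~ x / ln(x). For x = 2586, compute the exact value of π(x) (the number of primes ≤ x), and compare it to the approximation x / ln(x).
π(2586) = 376;  x/ln(x) ≈ 329.10;  relative error ≈ 12.47%.

Directly count primes up to 2586: π(2586) = 376. The PNT approximation gives 2586/ln(2586) ≈ 2586/7.85787 ≈ 329.10. Relative error (π(x) − x/ln(x)) / π(x) ≈ 12.47%; the approximation is known to undercount slightly (Li(x) is a better estimate).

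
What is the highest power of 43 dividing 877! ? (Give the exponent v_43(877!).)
v_43(877!) = 20

Legendre's formula: v_p(n!) = Σ_{k ≥ 1} ⌊n / p^k⌋. For p = 43, n = 877, the terms are:
  ⌊877/43^1⌋ = ⌊877/43⌋ = 20
(the next term ⌊877/43^2⌋ = 0, terminating the sum). Summing: v_43(877!) = 20 = 20.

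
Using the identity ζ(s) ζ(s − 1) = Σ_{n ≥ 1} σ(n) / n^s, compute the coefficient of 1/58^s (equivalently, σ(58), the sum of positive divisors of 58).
σ(58) = 90

In the product (Σ m^0/m^s)(Σ k / k^s) = Σ (Σ_{d | n} d) / n^s, the coefficient of 1/n^s is σ(n) = Σ_{d | n} d. For n = 58, divisors are [1, 2, 29, 58]; summing: σ(58) = 90.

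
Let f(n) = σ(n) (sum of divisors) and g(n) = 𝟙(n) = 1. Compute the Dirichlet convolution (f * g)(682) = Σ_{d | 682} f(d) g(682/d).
(σ * 𝟙)(682) = 1716

Divisors of 682: [1, 2, 11, 22, 31, 62, 341, 682]. For each d | 682:
  d = 1: σ(1) · 𝟙(682/1) = 1 · 1 = 1
  d = 2: σ(2) · 𝟙(682/2) = 3 · 1 = 3
  d = 11: σ(11) · 𝟙(682/11) = 12 · 1 = 12
  d = 22: σ(22) · 𝟙(682/22) = 36 · 1 = 36
  d = 31: σ(31) · 𝟙(682/31) = 32 · 1 = 32
  d = 62: σ(62) · 𝟙(682/62) = 96 · 1 = 96
  d = 341: σ(341) · 𝟙(682/341) = 384 · 1 = 384
  d = 682: σ(682) · 𝟙(682/682) = 1152 · 1 = 1152
Summing: (σ * 𝟙)(682) = 1 + 3 + 12 + 36 + 32 + 96 + 384 + 1152 = 1716.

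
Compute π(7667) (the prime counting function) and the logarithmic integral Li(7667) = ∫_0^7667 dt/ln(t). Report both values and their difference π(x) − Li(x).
π(7667) = 971;  Li(7667) ≈ 989.28;  π(x) − Li(x) ≈ -18.28.

Direct count of primes ≤ 7667 gives π(7667) = 971. Numerical evaluation of the logarithmic integral gives Li(7667) ≈ 989.28. The difference π(x) − Li(x) ≈ -18.28 is typically negative for small/moderate x (Li(x) overestimates), though Littlewood's theorem shows this sign changes infinitely often.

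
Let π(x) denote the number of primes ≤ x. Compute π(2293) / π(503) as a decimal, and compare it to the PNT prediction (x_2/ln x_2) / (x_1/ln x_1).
π(2293)/π(503) = 341/96 ≈ 3.5521;  PNT prediction ≈ 3.6649.

π(503) = 96 and π(2293) = 341, so π(2293)/π(503) ≈ 3.5521. The PNT-predicted ratio is (2293/ln(2293)) / (503/ln(503)) ≈ 3.6649. The two agree to within a few percent, as expected.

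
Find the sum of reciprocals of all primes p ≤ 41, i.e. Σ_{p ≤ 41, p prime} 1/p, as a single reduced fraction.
Σ 1/p = 492007393304957/304250263527210

π(41) = 13, so the primes ≤ 41 are [2, 3, 5, 7, 11, 13, 17, 19, 23, 29, 31, 37, 41]. Summing 1/p over these primes: 492007393304957/304250263527210 ≈ 1.6171. Mertens estimate ln ln(41) + 0.2615 ≈ 1.5735.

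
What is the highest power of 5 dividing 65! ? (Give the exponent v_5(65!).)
v_5(65!) = 15

Legendre's formula: v_p(n!) = Σ_{k ≥ 1} ⌊n / p^k⌋. For p = 5, n = 65, the terms are:
  ⌊65/5^1⌋ = ⌊65/5⌋ = 13
  ⌊65/5^2⌋ = ⌊65/25⌋ = 2
(the next term ⌊65/5^3⌋ = 0, terminating the sum). Summing: v_5(65!) = 13 + 2 = 15.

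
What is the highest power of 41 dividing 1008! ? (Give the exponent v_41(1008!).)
v_41(1008!) = 24

Legendre's formula: v_p(n!) = Σ_{k ≥ 1} ⌊n / p^k⌋. For p = 41, n = 1008, the terms are:
  ⌊1008/41^1⌋ = ⌊1008/41⌋ = 24
(the next term ⌊1008/41^2⌋ = 0, terminating the sum). Summing: v_41(1008!) = 24 = 24.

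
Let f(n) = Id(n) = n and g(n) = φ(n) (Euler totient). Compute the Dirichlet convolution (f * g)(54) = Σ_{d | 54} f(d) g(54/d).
(Id * φ)(54) = 243

Divisors of 54: [1, 2, 3, 6, 9, 18, 27, 54]. For each d | 54:
  d = 1: Id(1) · φ(54/1) = 1 · 18 = 18
  d = 2: Id(2) · φ(54/2) = 2 · 18 = 36
  d = 3: Id(3) · φ(54/3) = 3 · 6 = 18
  d = 6: Id(6) · φ(54/6) = 6 · 6 = 36
  d = 9: Id(9) · φ(54/9) = 9 · 2 = 18
  d = 18: Id(18) · φ(54/18) = 18 · 2 = 36
  d = 27: Id(27) · φ(54/27) = 27 · 1 = 27
  d = 54: Id(54) · φ(54/54) = 54 · 1 = 54
Summing: (Id * φ)(54) = 18 + 36 + 18 + 36 + 18 + 36 + 27 + 54 = 243.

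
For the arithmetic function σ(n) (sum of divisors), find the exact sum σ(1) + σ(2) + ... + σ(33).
Σ_{n ≤ 33} σ(n) = 905

Compute σ(n) for each 1 ≤ n ≤ 33: σ(1) = 1, σ(2) = 3, σ(3) = 4, σ(4) = 7, σ(5) = 6, σ(6) = 12, σ(7) = 8, σ(8) = 15, σ(9) = 13, σ(10) = 18, σ(11) = 12, σ(12) = 28, σ(13) = 14, σ(14) = 24, σ(15) = 24, σ(16) = 31, σ(17) = 18, σ(18) = 39, σ(19) = 20, σ(20) = 42, σ(21) = 32, σ(22) = 36, σ(23) = 24, σ(24) = 60, σ(25) = 31, σ(26) = 42, σ(27) = 40, σ(28) = 56, σ(29) = 30, σ(30) = 72, σ(31) = 32, σ(32) = 63, σ(33) = 48. Summing all 33 values: 905. (Average order: Σ_{n ≤ x} σ(n) ~ (π²/12) x². For x = 33, (π²/12)·33² ≈ 895.67.)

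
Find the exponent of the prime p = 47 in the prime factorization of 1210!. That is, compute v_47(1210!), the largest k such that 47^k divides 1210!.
v_47(1210!) = 25

Legendre's formula: v_p(n!) = Σ_{k ≥ 1} ⌊n / p^k⌋. For p = 47, n = 1210, the terms are:
  ⌊1210/47^1⌋ = ⌊1210/47⌋ = 25
(the next term ⌊1210/47^2⌋ = 0, terminating the sum). Summing: v_47(1210!) = 25 = 25.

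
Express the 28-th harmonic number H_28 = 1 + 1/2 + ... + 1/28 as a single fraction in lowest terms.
H_28 = 315404588903/80313433200

Direct summation: H_28 = 1 + 1/2 + ... + 1/28. The least common denominator is lcm(1, ..., 28) = 80313433200; over this denominator the numerator is 80313433200 + 40156716600 + 26771144400 + 20078358300 + 16062686640 + 13385572200 + 11473347600 + 10039179150 + 8923714800 + 8031343320 + 7301221200 + 6692786100 + 6177956400 + 5736673800 + 5354228880 + 5019589575 + 4724319600 + 4461857400 + 4227022800 + 4015671660 + 3824449200 + 3650610600 + 3491888400 + 3346393050 + 3212537328 + 3088978200 + 2974571600 + 2868336900 = 315404588903, so H_28 = 315404588903/80313433200 (already in lowest terms) ≈ 3.92717. (The PNT-adjacent estimate ln(28) + γ ≈ 3.90942 matches within O(1/n).)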